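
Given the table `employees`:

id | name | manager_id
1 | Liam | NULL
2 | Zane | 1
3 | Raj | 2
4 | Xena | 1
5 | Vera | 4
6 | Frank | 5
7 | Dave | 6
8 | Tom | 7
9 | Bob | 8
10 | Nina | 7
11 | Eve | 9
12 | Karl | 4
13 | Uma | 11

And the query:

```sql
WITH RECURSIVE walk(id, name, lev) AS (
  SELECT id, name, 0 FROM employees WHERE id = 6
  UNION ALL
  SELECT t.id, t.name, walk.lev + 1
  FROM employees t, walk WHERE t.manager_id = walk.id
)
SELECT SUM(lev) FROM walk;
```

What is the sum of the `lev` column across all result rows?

17

Base: id=6 (Frank) at lev 0.
Iteration 1: rows with manager_id in {6} -> Dave (id 7, lev 1).
Iteration 2: rows with manager_id in {7} -> Tom (id 8, lev 2), Nina (id 10, lev 2).
Iteration 3: rows with manager_id in {8,10} -> Bob (id 9, lev 3).
Iteration 4: rows with manager_id in {9} -> Eve (id 11, lev 4).
Iteration 5: rows with manager_id in {11} -> Uma (id 13, lev 5).
Iteration 6: no rows with manager_id in {13}; recursion stops.
SUM(lev) = 0 + 1 + 2 + 2 + 3 + 4 + 5 = 17.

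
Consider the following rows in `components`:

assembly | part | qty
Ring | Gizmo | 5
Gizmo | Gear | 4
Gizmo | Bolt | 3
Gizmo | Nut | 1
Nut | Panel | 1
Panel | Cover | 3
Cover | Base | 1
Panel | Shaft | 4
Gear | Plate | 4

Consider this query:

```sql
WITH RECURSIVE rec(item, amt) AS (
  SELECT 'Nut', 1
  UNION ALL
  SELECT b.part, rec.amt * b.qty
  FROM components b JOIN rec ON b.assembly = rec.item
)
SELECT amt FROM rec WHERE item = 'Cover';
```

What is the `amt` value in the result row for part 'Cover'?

Base: (Nut, amt=1).
Iteration 1: components of {Nut} -> Panel = 1*1 = 1.
Iteration 2: components of {Panel} -> Cover = 1*3 = 3, Shaft = 1*4 = 4.
Iteration 3: components of {Cover,Shaft} -> Base = 3*1 = 3.
Iteration 4: no further components; recursion stops.

3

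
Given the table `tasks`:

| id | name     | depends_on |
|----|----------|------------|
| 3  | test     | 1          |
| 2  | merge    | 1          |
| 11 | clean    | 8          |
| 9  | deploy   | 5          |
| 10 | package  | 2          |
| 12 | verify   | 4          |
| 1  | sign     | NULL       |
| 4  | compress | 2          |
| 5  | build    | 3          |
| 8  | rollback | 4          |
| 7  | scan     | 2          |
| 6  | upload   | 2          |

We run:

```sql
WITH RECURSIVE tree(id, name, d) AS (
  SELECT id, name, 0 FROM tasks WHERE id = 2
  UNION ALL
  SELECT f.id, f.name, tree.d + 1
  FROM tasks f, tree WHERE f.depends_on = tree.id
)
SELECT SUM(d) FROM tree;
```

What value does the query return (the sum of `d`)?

Base: id=2 (merge) at d 0.
Iteration 1: rows with depends_on in {2} -> compress (id 4, d 1), upload (id 6, d 1), scan (id 7, d 1), package (id 10, d 1).
Iteration 2: rows with depends_on in {4,6,7,10} -> rollback (id 8, d 2), verify (id 12, d 2).
Iteration 3: rows with depends_on in {8,12} -> clean (id 11, d 3).
Iteration 4: no rows with depends_on in {11}; recursion stops.
SUM(d) = 0 + 1 + 1 + 1 + 1 + 2 + 2 + 3 = 11.

11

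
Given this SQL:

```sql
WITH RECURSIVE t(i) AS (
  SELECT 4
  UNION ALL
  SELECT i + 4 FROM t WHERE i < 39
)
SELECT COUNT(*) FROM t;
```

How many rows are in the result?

10

Base: i=4.
Iteration 1: 4 < 39 holds -> i = 4 + 4 = 8.
Iteration 2: 8 < 39 holds -> i = 8 + 4 = 12.
Iteration 3: 12 < 39 holds -> i = 12 + 4 = 16.
Iteration 4: 16 < 39 holds -> i = 16 + 4 = 20.
Iteration 5: 20 < 39 holds -> i = 20 + 4 = 24.
Iteration 6: 24 < 39 holds -> i = 24 + 4 = 28.
Iteration 7: 28 < 39 holds -> i = 28 + 4 = 32.
Iteration 8: 32 < 39 holds -> i = 32 + 4 = 36.
Iteration 9: 36 < 39 holds -> i = 36 + 4 = 40.
Iteration 10: 40 < 39 fails; recursion stops.
Total rows emitted: 10.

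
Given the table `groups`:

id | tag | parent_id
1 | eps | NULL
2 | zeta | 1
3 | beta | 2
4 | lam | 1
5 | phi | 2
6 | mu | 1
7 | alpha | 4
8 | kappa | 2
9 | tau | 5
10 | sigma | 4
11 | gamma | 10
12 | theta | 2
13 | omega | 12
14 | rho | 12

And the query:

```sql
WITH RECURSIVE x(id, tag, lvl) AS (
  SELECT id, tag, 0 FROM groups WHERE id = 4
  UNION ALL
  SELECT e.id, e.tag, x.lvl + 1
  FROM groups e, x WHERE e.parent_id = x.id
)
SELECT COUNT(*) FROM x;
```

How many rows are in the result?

Base: id=4 (lam) at lvl 0.
Iteration 1: rows with parent_id in {4} -> alpha (id 7, lvl 1), sigma (id 10, lvl 1).
Iteration 2: rows with parent_id in {7,10} -> gamma (id 11, lvl 2).
Iteration 3: no rows with parent_id in {11}; recursion stops.
Total rows emitted: 4.

4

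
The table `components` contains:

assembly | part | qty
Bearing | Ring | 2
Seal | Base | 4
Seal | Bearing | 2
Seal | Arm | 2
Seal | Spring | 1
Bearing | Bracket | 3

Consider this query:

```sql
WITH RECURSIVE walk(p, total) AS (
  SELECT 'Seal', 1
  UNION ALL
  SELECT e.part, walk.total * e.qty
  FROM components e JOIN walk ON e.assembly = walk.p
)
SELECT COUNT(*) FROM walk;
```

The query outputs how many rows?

Base: (Seal, total=1).
Iteration 1: components of {Seal} -> Arm = 1*2 = 2, Base = 1*4 = 4, Bearing = 1*2 = 2, Spring = 1*1 = 1.
Iteration 2: components of {Arm,Base,Bearing,Spring} -> Bracket = 2*3 = 6, Ring = 2*2 = 4.
Iteration 3: no further components; recursion stops.
Total rows emitted: 7.

7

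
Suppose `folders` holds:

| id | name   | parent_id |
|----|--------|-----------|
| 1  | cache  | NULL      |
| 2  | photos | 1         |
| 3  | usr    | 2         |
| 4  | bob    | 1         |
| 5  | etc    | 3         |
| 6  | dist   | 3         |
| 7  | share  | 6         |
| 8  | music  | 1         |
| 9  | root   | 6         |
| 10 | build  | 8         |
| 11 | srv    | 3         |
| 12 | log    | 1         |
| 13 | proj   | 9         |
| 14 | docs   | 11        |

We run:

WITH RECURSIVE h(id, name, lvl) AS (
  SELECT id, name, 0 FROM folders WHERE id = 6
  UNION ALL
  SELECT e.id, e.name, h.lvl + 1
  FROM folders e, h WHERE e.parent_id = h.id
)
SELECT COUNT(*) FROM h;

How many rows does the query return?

4

Base: id=6 (dist) at lvl 0.
Iteration 1: rows with parent_id in {6} -> share (id 7, lvl 1), root (id 9, lvl 1).
Iteration 2: rows with parent_id in {7,9} -> proj (id 13, lvl 2).
Iteration 3: no rows with parent_id in {13}; recursion stops.
Total rows emitted: 4.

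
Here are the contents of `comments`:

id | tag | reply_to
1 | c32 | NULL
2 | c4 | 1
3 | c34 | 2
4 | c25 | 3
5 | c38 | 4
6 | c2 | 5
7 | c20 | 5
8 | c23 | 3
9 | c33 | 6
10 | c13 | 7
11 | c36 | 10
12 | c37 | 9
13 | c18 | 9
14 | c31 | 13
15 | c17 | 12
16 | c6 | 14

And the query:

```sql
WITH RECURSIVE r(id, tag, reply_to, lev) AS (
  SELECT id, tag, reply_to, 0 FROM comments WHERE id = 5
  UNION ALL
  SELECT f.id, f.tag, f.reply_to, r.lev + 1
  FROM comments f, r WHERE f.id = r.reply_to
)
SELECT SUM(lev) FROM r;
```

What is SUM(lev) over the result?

Base: id=5 (c38), reply_to=4, lev 0.
Iteration 1: join on id=4 -> c25 (id 4, reply_to=3, lev 1).
Iteration 2: join on id=3 -> c34 (id 3, reply_to=2, lev 2).
Iteration 3: join on id=2 -> c4 (id 2, reply_to=1, lev 3).
Iteration 4: join on id=1 -> c32 (id 1, reply_to=NULL, lev 4).
Iteration 5: reply_to is NULL; no match; recursion stops.
SUM(lev) = 0 + 1 + 2 + 3 + 4 = 10.

10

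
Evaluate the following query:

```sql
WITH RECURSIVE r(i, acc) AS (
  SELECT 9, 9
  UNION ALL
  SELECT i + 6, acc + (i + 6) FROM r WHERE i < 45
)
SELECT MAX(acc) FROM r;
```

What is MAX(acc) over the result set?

Base: i=9, acc=9.
Iteration 1: 9 < 45 holds -> i = 9 + 6 = 15, acc = 9 + 15 = 24.
Iteration 2: 15 < 45 holds -> i = 15 + 6 = 21, acc = 24 + 21 = 45.
Iteration 3: 21 < 45 holds -> i = 21 + 6 = 27, acc = 45 + 27 = 72.
Iteration 4: 27 < 45 holds -> i = 27 + 6 = 33, acc = 72 + 33 = 105.
Iteration 5: 33 < 45 holds -> i = 33 + 6 = 39, acc = 105 + 39 = 144.
Iteration 6: 39 < 45 holds -> i = 39 + 6 = 45, acc = 144 + 45 = 189.
Iteration 7: 45 < 45 fails; recursion stops.
acc values: 9, 24, 45, 72, 105, 144, 189; the maximum is 189.

189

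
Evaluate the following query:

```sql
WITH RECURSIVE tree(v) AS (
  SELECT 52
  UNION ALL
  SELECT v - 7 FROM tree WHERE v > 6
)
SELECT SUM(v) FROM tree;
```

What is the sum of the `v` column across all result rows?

220

Base: v=52.
Iteration 1: 52 > 6 holds -> v = 52 - 7 = 45.
Iteration 2: 45 > 6 holds -> v = 45 - 7 = 38.
Iteration 3: 38 > 6 holds -> v = 38 - 7 = 31.
Iteration 4: 31 > 6 holds -> v = 31 - 7 = 24.
Iteration 5: 24 > 6 holds -> v = 24 - 7 = 17.
Iteration 6: 17 > 6 holds -> v = 17 - 7 = 10.
Iteration 7: 10 > 6 holds -> v = 10 - 7 = 3.
Iteration 8: 3 > 6 fails; recursion stops.
SUM(v) = 52 + 45 + 38 + 31 + 24 + 17 + 10 + 3 = 220.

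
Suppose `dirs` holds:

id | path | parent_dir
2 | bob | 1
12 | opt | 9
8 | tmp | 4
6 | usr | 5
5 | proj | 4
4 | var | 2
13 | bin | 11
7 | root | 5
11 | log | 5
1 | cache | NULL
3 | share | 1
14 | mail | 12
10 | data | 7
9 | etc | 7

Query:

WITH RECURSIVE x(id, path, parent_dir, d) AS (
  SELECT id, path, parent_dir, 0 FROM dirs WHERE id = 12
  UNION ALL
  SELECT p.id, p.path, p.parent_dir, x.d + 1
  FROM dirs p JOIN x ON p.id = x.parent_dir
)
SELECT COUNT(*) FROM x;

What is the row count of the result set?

Base: id=12 (opt), parent_dir=9, d 0.
Iteration 1: join on id=9 -> etc (id 9, parent_dir=7, d 1).
Iteration 2: join on id=7 -> root (id 7, parent_dir=5, d 2).
Iteration 3: join on id=5 -> proj (id 5, parent_dir=4, d 3).
Iteration 4: join on id=4 -> var (id 4, parent_dir=2, d 4).
Iteration 5: join on id=2 -> bob (id 2, parent_dir=1, d 5).
Iteration 6: join on id=1 -> cache (id 1, parent_dir=NULL, d 6).
Iteration 7: parent_dir is NULL; no match; recursion stops.
Total rows emitted: 7.

7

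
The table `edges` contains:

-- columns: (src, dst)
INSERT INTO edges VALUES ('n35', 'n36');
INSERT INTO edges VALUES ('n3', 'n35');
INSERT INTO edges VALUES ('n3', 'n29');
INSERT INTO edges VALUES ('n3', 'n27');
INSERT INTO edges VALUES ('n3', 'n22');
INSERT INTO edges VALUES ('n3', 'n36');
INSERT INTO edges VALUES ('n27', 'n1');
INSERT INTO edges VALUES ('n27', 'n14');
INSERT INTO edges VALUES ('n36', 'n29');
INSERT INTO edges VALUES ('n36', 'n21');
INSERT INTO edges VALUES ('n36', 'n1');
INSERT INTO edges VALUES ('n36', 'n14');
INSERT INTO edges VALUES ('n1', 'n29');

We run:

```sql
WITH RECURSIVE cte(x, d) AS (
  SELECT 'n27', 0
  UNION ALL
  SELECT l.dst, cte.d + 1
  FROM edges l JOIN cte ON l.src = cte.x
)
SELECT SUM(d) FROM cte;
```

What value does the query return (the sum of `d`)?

Base: (n27, d=0).
Iteration 1: edges from {n27} -> (n1, d=1), (n14, d=1).
Iteration 2: edges from {n1,n14} -> (n29, d=2).
Iteration 3: no outgoing edges from {n29}; recursion stops.
SUM(d) = 0 + 1 + 1 + 2 = 4.

4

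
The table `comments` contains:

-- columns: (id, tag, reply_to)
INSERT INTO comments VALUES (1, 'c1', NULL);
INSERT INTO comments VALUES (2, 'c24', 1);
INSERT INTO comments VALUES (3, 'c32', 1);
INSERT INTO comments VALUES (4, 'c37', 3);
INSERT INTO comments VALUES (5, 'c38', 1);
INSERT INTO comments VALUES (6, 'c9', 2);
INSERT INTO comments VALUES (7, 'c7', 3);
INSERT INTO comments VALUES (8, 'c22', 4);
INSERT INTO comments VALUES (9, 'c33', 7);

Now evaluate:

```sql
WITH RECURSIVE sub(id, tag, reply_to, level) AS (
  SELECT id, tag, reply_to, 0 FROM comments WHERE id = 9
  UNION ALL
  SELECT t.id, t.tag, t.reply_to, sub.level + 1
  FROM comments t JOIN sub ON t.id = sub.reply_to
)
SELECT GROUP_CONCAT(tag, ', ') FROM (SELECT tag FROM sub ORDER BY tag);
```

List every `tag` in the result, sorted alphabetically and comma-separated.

c1, c32, c33, c7

Base: id=9 (c33), reply_to=7, level 0.
Iteration 1: join on id=7 -> c7 (id 7, reply_to=3, level 1).
Iteration 2: join on id=3 -> c32 (id 3, reply_to=1, level 2).
Iteration 3: join on id=1 -> c1 (id 1, reply_to=NULL, level 3).
Iteration 4: reply_to is NULL; no match; recursion stops.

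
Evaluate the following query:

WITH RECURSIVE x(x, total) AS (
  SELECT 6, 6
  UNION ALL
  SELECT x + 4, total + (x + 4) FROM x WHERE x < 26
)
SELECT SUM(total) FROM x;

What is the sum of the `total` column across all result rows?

266

Base: x=6, total=6.
Iteration 1: 6 < 26 holds -> x = 6 + 4 = 10, total = 6 + 10 = 16.
Iteration 2: 10 < 26 holds -> x = 10 + 4 = 14, total = 16 + 14 = 30.
Iteration 3: 14 < 26 holds -> x = 14 + 4 = 18, total = 30 + 18 = 48.
Iteration 4: 18 < 26 holds -> x = 18 + 4 = 22, total = 48 + 22 = 70.
Iteration 5: 22 < 26 holds -> x = 22 + 4 = 26, total = 70 + 26 = 96.
Iteration 6: 26 < 26 fails; recursion stops.
SUM(total) = 6 + 16 + 30 + 48 + 70 + 96 = 266.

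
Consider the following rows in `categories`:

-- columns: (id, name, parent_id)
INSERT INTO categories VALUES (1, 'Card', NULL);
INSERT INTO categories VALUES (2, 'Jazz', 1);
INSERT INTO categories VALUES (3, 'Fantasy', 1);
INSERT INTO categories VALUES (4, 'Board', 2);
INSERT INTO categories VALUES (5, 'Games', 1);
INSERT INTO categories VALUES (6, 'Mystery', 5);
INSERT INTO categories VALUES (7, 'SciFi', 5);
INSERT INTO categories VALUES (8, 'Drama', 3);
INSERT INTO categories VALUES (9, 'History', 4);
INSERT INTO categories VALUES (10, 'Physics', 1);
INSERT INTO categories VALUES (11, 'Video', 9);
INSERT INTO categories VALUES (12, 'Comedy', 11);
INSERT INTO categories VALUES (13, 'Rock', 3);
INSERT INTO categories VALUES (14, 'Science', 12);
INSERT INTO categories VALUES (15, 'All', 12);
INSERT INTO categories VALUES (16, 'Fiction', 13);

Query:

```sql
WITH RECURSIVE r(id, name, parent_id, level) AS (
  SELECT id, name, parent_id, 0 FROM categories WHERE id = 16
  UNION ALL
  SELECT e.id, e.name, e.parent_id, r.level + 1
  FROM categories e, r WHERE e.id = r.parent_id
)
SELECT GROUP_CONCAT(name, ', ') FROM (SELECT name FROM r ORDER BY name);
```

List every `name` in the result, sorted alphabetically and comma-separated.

Card, Fantasy, Fiction, Rock

Base: id=16 (Fiction), parent_id=13, level 0.
Iteration 1: join on id=13 -> Rock (id 13, parent_id=3, level 1).
Iteration 2: join on id=3 -> Fantasy (id 3, parent_id=1, level 2).
Iteration 3: join on id=1 -> Card (id 1, parent_id=NULL, level 3).
Iteration 4: parent_id is NULL; no match; recursion stops.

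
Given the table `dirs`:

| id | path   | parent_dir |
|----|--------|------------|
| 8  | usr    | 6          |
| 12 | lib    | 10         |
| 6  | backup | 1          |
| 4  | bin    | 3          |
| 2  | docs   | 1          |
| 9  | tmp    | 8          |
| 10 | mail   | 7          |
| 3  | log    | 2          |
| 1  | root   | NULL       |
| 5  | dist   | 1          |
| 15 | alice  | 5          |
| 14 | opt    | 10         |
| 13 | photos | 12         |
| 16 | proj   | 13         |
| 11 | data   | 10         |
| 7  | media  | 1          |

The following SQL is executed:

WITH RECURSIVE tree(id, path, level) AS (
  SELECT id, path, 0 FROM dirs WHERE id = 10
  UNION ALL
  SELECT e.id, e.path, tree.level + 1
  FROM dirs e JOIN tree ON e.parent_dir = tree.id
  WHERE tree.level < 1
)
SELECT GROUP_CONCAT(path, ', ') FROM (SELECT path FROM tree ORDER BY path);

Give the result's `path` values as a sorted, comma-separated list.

data, lib, mail, opt

Base: id=10 (mail) at level 0.
Iteration 1: rows with parent_dir in {10} -> data (id 11, level 1), lib (id 12, level 1), opt (id 14, level 1).
Iteration 2: level < 1 fails for all current rows; recursion stops.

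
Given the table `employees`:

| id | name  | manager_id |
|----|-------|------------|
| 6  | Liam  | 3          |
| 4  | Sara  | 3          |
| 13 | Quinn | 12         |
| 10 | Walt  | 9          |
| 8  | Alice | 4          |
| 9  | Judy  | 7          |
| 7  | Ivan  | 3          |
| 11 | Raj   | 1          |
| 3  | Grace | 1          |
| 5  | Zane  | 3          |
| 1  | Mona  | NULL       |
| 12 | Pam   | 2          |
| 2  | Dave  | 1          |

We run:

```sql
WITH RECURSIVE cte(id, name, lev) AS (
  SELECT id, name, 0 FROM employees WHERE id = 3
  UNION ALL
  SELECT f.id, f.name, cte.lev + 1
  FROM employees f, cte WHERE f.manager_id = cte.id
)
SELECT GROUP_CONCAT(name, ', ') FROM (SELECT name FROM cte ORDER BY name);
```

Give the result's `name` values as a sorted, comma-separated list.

Base: id=3 (Grace) at lev 0.
Iteration 1: rows with manager_id in {3} -> Sara (id 4, lev 1), Zane (id 5, lev 1), Liam (id 6, lev 1), Ivan (id 7, lev 1).
Iteration 2: rows with manager_id in {4,5,6,7} -> Alice (id 8, lev 2), Judy (id 9, lev 2).
Iteration 3: rows with manager_id in {8,9} -> Walt (id 10, lev 3).
Iteration 4: no rows with manager_id in {10}; recursion stops.

Alice, Grace, Ivan, Judy, Liam, Sara, Walt, Zane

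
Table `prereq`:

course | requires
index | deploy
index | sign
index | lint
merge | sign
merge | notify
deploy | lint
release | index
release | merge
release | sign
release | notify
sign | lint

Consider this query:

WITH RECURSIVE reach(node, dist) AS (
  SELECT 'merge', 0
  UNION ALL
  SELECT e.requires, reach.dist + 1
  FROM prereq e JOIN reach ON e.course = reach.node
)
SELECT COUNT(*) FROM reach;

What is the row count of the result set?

4

Base: (merge, dist=0).
Iteration 1: edges from {merge} -> (notify, dist=1), (sign, dist=1).
Iteration 2: edges from {notify,sign} -> (lint, dist=2).
Iteration 3: no outgoing edges from {lint}; recursion stops.
Total rows emitted: 4.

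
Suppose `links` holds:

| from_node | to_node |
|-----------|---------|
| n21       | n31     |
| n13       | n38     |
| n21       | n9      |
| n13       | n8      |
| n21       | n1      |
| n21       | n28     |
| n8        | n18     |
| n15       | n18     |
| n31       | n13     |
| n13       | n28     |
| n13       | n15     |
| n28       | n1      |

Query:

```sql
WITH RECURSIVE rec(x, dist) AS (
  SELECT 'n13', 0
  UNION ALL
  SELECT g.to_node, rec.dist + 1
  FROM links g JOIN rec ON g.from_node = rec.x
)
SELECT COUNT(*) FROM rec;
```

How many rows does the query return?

Base: (n13, dist=0).
Iteration 1: edges from {n13} -> (n15, dist=1), (n28, dist=1), (n38, dist=1), (n8, dist=1).
Iteration 2: edges from {n15,n28,n38,n8} -> (n1, dist=2), (n18, dist=2) x2. [UNION ALL keeps all 3 new rows, including repeats]
Iteration 3: no outgoing edges from {n1,n18}; recursion stops.
Total rows emitted: 8.

8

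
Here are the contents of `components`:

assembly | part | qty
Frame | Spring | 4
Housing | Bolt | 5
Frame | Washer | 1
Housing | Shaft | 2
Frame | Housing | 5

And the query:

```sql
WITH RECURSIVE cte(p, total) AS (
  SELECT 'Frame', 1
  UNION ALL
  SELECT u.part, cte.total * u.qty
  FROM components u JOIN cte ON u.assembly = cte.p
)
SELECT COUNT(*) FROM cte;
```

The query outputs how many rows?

6

Base: (Frame, total=1).
Iteration 1: components of {Frame} -> Housing = 1*5 = 5, Spring = 1*4 = 4, Washer = 1*1 = 1.
Iteration 2: components of {Housing,Spring,Washer} -> Bolt = 5*5 = 25, Shaft = 5*2 = 10.
Iteration 3: no further components; recursion stops.
Total rows emitted: 6.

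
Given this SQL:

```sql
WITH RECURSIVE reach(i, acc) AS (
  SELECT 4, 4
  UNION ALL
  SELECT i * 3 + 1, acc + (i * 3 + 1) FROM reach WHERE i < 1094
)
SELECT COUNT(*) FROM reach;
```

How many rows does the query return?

Base: i=4, acc=4.
Iteration 1: 4 < 1094 holds -> i = 4 * 3 + 1 = 13, acc = 4 + 13 = 17.
Iteration 2: 13 < 1094 holds -> i = 13 * 3 + 1 = 40, acc = 17 + 40 = 57.
Iteration 3: 40 < 1094 holds -> i = 40 * 3 + 1 = 121, acc = 57 + 121 = 178.
Iteration 4: 121 < 1094 holds -> i = 121 * 3 + 1 = 364, acc = 178 + 364 = 542.
Iteration 5: 364 < 1094 holds -> i = 364 * 3 + 1 = 1093, acc = 542 + 1093 = 1635.
Iteration 6: 1093 < 1094 holds -> i = 1093 * 3 + 1 = 3280, acc = 1635 + 3280 = 4915.
Iteration 7: 3280 < 1094 fails; recursion stops.
Total rows emitted: 7.

7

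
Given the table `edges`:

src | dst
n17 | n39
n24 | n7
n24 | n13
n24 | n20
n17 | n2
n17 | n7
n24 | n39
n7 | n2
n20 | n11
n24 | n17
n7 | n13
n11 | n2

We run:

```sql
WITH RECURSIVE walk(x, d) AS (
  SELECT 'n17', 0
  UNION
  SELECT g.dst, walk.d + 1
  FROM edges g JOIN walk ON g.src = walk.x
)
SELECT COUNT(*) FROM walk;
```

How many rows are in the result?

Base: (n17, d=0).
Iteration 1: edges from {n17} -> (n2, d=1), (n39, d=1), (n7, d=1).
Iteration 2: edges from {n2,n39,n7} -> (n13, d=2), (n2, d=2).
Iteration 3: no outgoing edges from {n13,n2}; recursion stops.
Total rows emitted: 6.

6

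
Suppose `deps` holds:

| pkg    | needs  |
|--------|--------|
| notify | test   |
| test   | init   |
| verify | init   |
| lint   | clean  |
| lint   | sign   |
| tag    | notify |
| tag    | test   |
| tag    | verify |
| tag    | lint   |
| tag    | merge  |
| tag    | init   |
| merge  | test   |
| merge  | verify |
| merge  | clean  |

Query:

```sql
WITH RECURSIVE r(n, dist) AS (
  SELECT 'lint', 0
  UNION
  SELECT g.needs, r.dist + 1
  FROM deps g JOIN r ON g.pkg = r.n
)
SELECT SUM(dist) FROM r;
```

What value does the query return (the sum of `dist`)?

Base: (lint, dist=0).
Iteration 1: edges from {lint} -> (clean, dist=1), (sign, dist=1).
Iteration 2: no outgoing edges from {clean,sign}; recursion stops.
SUM(dist) = 0 + 1 + 1 = 2.

2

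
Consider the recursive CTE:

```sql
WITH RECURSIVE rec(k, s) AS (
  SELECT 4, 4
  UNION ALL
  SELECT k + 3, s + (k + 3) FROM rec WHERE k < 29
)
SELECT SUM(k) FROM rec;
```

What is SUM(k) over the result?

Base: k=4, s=4.
Iteration 1: 4 < 29 holds -> k = 4 + 3 = 7, s = 4 + 7 = 11.
Iteration 2: 7 < 29 holds -> k = 7 + 3 = 10, s = 11 + 10 = 21.
Iteration 3: 10 < 29 holds -> k = 10 + 3 = 13, s = 21 + 13 = 34.
Iteration 4: 13 < 29 holds -> k = 13 + 3 = 16, s = 34 + 16 = 50.
Iteration 5: 16 < 29 holds -> k = 16 + 3 = 19, s = 50 + 19 = 69.
Iteration 6: 19 < 29 holds -> k = 19 + 3 = 22, s = 69 + 22 = 91.
Iteration 7: 22 < 29 holds -> k = 22 + 3 = 25, s = 91 + 25 = 116.
Iteration 8: 25 < 29 holds -> k = 25 + 3 = 28, s = 116 + 28 = 144.
Iteration 9: 28 < 29 holds -> k = 28 + 3 = 31, s = 144 + 31 = 175.
Iteration 10: 31 < 29 fails; recursion stops.
SUM(k) = 4 + 7 + 10 + 13 + 16 + 19 + 22 + 25 + 28 + 31 = 175.

175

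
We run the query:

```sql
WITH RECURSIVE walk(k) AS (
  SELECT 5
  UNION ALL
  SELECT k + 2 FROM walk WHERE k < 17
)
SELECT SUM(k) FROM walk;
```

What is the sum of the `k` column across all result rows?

77

Base: k=5.
Iteration 1: 5 < 17 holds -> k = 5 + 2 = 7.
Iteration 2: 7 < 17 holds -> k = 7 + 2 = 9.
Iteration 3: 9 < 17 holds -> k = 9 + 2 = 11.
Iteration 4: 11 < 17 holds -> k = 11 + 2 = 13.
Iteration 5: 13 < 17 holds -> k = 13 + 2 = 15.
Iteration 6: 15 < 17 holds -> k = 15 + 2 = 17.
Iteration 7: 17 < 17 fails; recursion stops.
SUM(k) = 5 + 7 + 9 + 11 + 13 + 15 + 17 = 77.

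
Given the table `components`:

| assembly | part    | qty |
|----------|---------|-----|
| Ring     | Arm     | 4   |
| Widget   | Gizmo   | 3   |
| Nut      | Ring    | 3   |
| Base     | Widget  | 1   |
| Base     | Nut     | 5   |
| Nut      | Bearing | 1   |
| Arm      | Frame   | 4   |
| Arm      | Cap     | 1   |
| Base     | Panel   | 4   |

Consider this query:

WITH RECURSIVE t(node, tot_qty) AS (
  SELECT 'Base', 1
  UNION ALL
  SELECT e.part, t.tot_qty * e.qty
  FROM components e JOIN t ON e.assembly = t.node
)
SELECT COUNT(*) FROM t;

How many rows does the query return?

10

Base: (Base, tot_qty=1).
Iteration 1: components of {Base} -> Nut = 1*5 = 5, Panel = 1*4 = 4, Widget = 1*1 = 1.
Iteration 2: components of {Nut,Panel,Widget} -> Bearing = 5*1 = 5, Gizmo = 1*3 = 3, Ring = 5*3 = 15.
Iteration 3: components of {Bearing,Gizmo,Ring} -> Arm = 15*4 = 60.
Iteration 4: components of {Arm} -> Cap = 60*1 = 60, Frame = 60*4 = 240.
Iteration 5: no further components; recursion stops.
Total rows emitted: 10.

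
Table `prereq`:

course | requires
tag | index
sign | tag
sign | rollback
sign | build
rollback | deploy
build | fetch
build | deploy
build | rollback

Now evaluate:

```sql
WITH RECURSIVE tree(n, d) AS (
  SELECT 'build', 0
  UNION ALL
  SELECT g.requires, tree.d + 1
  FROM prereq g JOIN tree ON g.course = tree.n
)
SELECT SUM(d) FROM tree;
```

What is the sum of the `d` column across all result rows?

5

Base: (build, d=0).
Iteration 1: edges from {build} -> (deploy, d=1), (fetch, d=1), (rollback, d=1).
Iteration 2: edges from {deploy,fetch,rollback} -> (deploy, d=2).
Iteration 3: no outgoing edges from {deploy}; recursion stops.
SUM(d) = 0 + 1 + 1 + 1 + 2 = 5.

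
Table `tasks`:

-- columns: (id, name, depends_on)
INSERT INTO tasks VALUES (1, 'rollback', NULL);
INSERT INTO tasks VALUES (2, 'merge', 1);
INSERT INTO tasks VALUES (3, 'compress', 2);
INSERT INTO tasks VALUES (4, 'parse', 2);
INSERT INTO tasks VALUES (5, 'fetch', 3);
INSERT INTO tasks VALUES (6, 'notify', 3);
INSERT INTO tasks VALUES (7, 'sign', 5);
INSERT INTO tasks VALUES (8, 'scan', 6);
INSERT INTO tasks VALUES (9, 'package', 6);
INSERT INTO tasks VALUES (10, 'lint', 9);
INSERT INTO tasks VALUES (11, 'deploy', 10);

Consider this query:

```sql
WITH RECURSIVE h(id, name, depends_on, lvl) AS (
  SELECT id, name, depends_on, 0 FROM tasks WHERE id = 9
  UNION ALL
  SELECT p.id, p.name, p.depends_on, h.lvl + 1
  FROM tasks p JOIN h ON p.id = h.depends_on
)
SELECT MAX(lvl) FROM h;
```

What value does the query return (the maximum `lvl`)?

Base: id=9 (package), depends_on=6, lvl 0.
Iteration 1: join on id=6 -> notify (id 6, depends_on=3, lvl 1).
Iteration 2: join on id=3 -> compress (id 3, depends_on=2, lvl 2).
Iteration 3: join on id=2 -> merge (id 2, depends_on=1, lvl 3).
Iteration 4: join on id=1 -> rollback (id 1, depends_on=NULL, lvl 4).
Iteration 5: depends_on is NULL; no match; recursion stops.
lvl values: 0, 1, 2, 3, 4; the maximum is 4.

4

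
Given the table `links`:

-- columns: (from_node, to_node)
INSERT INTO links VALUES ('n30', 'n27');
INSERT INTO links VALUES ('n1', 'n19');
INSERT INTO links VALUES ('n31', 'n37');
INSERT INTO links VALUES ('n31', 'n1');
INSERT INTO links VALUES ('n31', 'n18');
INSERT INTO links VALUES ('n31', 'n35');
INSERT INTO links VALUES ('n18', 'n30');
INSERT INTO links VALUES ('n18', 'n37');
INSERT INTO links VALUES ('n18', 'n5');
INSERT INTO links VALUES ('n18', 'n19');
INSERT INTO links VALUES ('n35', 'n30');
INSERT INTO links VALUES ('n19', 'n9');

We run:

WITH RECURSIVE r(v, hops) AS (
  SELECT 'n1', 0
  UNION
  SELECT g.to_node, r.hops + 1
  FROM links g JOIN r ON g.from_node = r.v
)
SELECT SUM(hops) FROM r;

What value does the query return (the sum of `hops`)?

3

Base: (n1, hops=0).
Iteration 1: edges from {n1} -> (n19, hops=1).
Iteration 2: edges from {n19} -> (n9, hops=2).
Iteration 3: no outgoing edges from {n9}; recursion stops.
SUM(hops) = 0 + 1 + 2 = 3.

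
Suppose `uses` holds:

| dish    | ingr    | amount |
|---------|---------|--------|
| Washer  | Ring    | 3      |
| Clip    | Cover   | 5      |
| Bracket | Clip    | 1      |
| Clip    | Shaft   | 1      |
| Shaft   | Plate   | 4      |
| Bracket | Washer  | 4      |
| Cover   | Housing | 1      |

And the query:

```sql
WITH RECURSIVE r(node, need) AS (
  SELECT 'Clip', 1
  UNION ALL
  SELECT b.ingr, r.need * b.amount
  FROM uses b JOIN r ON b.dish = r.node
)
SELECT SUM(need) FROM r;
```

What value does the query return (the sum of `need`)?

Base: (Clip, need=1).
Iteration 1: components of {Clip} -> Cover = 1*5 = 5, Shaft = 1*1 = 1.
Iteration 2: components of {Cover,Shaft} -> Housing = 5*1 = 5, Plate = 1*4 = 4.
Iteration 3: no further components; recursion stops.
SUM(need) = 1 + 5 + 1 + 5 + 4 = 16.

16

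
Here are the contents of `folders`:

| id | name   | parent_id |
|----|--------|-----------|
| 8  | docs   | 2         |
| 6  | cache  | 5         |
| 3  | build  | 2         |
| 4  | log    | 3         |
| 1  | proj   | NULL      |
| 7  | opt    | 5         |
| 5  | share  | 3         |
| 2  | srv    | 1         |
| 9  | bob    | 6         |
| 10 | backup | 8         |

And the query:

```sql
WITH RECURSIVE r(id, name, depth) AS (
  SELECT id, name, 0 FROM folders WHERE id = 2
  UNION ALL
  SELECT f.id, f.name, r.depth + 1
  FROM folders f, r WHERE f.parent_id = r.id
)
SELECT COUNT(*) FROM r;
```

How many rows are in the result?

Base: id=2 (srv) at depth 0.
Iteration 1: rows with parent_id in {2} -> build (id 3, depth 1), docs (id 8, depth 1).
Iteration 2: rows with parent_id in {3,8} -> log (id 4, depth 2), share (id 5, depth 2), backup (id 10, depth 2).
Iteration 3: rows with parent_id in {4,5,10} -> cache (id 6, depth 3), opt (id 7, depth 3).
Iteration 4: rows with parent_id in {6,7} -> bob (id 9, depth 4).
Iteration 5: no rows with parent_id in {9}; recursion stops.
Total rows emitted: 9.

9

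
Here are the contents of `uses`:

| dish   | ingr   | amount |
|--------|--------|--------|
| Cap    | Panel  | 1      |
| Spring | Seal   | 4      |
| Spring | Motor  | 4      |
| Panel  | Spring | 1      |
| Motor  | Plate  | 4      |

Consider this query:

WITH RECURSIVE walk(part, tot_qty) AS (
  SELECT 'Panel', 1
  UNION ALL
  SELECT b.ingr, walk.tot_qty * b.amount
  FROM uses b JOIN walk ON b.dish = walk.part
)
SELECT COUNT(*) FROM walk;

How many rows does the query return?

5

Base: (Panel, tot_qty=1).
Iteration 1: components of {Panel} -> Spring = 1*1 = 1.
Iteration 2: components of {Spring} -> Motor = 1*4 = 4, Seal = 1*4 = 4.
Iteration 3: components of {Motor,Seal} -> Plate = 4*4 = 16.
Iteration 4: no further components; recursion stops.
Total rows emitted: 5.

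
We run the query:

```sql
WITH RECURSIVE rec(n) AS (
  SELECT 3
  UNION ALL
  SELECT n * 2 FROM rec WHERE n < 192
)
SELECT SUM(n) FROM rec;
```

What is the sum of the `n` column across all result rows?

381

Base: n=3.
Iteration 1: 3 < 192 holds -> n = 3 * 2 = 6.
Iteration 2: 6 < 192 holds -> n = 6 * 2 = 12.
Iteration 3: 12 < 192 holds -> n = 12 * 2 = 24.
Iteration 4: 24 < 192 holds -> n = 24 * 2 = 48.
Iteration 5: 48 < 192 holds -> n = 48 * 2 = 96.
Iteration 6: 96 < 192 holds -> n = 96 * 2 = 192.
Iteration 7: 192 < 192 fails; recursion stops.
SUM(n) = 3 + 6 + 12 + 24 + 48 + 96 + 192 = 381.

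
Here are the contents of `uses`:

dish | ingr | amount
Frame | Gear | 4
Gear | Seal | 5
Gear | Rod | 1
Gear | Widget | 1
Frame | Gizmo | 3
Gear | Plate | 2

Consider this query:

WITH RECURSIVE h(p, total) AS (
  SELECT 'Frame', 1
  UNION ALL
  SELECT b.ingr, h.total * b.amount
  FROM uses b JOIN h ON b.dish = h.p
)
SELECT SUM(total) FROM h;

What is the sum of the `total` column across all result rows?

Base: (Frame, total=1).
Iteration 1: components of {Frame} -> Gear = 1*4 = 4, Gizmo = 1*3 = 3.
Iteration 2: components of {Gear,Gizmo} -> Plate = 4*2 = 8, Rod = 4*1 = 4, Seal = 4*5 = 20, Widget = 4*1 = 4.
Iteration 3: no further components; recursion stops.
SUM(total) = 1 + 3 + 4 + 20 + 4 + 4 + 8 = 44.

44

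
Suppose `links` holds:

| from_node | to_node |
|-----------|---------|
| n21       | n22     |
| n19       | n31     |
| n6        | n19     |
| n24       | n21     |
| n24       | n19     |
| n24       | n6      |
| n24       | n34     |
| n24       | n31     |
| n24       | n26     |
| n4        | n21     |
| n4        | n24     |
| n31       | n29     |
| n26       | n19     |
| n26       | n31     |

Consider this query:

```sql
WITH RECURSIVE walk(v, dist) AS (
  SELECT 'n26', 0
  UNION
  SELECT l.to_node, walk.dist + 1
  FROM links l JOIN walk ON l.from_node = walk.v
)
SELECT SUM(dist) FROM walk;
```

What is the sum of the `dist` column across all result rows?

9

Base: (n26, dist=0).
Iteration 1: edges from {n26} -> (n19, dist=1), (n31, dist=1).
Iteration 2: edges from {n19,n31} -> (n29, dist=2), (n31, dist=2).
Iteration 3: edges from {n29,n31} -> (n29, dist=3).
Iteration 4: no outgoing edges from {n29}; recursion stops.
SUM(dist) = 0 + 1 + 1 + 2 + 2 + 3 = 9.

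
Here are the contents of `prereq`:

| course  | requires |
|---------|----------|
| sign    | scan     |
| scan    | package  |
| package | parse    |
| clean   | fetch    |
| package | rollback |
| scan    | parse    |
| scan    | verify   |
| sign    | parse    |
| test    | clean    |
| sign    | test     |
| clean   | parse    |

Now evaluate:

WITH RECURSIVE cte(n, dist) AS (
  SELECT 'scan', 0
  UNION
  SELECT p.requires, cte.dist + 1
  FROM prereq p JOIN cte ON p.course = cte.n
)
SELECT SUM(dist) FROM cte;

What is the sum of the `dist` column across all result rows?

Base: (scan, dist=0).
Iteration 1: edges from {scan} -> (package, dist=1), (parse, dist=1), (verify, dist=1).
Iteration 2: edges from {package,parse,verify} -> (parse, dist=2), (rollback, dist=2).
Iteration 3: no outgoing edges from {parse,rollback}; recursion stops.
SUM(dist) = 0 + 1 + 1 + 1 + 2 + 2 = 7.

7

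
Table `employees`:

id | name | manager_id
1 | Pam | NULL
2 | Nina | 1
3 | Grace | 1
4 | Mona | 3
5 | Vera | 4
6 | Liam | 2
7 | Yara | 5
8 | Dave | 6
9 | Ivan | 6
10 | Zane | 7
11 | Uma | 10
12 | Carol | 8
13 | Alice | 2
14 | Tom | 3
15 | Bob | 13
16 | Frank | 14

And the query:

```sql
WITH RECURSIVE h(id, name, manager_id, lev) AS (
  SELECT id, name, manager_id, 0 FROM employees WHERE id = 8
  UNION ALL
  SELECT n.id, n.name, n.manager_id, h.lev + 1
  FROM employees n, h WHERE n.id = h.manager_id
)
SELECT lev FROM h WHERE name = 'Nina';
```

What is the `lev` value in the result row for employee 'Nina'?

Base: id=8 (Dave), manager_id=6, lev 0.
Iteration 1: join on id=6 -> Liam (id 6, manager_id=2, lev 1).
Iteration 2: join on id=2 -> Nina (id 2, manager_id=1, lev 2).
Iteration 3: join on id=1 -> Pam (id 1, manager_id=NULL, lev 3).
Iteration 4: manager_id is NULL; no match; recursion stops.

2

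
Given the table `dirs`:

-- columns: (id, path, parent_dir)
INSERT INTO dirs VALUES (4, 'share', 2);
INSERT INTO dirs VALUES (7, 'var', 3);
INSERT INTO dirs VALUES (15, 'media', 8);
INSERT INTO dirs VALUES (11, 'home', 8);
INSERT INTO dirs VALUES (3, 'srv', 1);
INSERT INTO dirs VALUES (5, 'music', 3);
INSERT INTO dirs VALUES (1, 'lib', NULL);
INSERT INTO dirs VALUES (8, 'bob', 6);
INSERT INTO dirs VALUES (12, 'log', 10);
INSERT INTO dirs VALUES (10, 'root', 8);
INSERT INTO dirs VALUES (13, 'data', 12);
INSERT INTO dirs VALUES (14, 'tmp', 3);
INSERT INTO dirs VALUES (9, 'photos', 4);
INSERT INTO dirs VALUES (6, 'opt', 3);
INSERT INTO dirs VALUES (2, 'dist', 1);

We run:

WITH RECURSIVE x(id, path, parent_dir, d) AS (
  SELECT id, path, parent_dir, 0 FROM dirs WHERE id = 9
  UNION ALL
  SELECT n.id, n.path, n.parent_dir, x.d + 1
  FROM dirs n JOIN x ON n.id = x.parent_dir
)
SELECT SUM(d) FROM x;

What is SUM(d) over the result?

Base: id=9 (photos), parent_dir=4, d 0.
Iteration 1: join on id=4 -> share (id 4, parent_dir=2, d 1).
Iteration 2: join on id=2 -> dist (id 2, parent_dir=1, d 2).
Iteration 3: join on id=1 -> lib (id 1, parent_dir=NULL, d 3).
Iteration 4: parent_dir is NULL; no match; recursion stops.
SUM(d) = 0 + 1 + 2 + 3 = 6.

6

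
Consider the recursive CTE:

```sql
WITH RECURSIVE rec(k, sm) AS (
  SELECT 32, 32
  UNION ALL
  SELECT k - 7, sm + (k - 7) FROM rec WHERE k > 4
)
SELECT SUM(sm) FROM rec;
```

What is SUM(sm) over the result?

Base: k=32, sm=32.
Iteration 1: 32 > 4 holds -> k = 32 - 7 = 25, sm = 32 + 25 = 57.
Iteration 2: 25 > 4 holds -> k = 25 - 7 = 18, sm = 57 + 18 = 75.
Iteration 3: 18 > 4 holds -> k = 18 - 7 = 11, sm = 75 + 11 = 86.
Iteration 4: 11 > 4 holds -> k = 11 - 7 = 4, sm = 86 + 4 = 90.
Iteration 5: 4 > 4 fails; recursion stops.
SUM(sm) = 32 + 57 + 75 + 86 + 90 = 340.

340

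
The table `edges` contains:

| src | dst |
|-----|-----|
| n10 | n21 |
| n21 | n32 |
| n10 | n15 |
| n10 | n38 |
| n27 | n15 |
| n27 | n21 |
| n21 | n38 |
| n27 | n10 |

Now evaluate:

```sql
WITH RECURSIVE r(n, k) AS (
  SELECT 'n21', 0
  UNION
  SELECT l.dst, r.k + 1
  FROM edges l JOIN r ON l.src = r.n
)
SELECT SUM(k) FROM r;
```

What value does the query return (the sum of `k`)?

Base: (n21, k=0).
Iteration 1: edges from {n21} -> (n32, k=1), (n38, k=1).
Iteration 2: no outgoing edges from {n32,n38}; recursion stops.
SUM(k) = 0 + 1 + 1 = 2.

2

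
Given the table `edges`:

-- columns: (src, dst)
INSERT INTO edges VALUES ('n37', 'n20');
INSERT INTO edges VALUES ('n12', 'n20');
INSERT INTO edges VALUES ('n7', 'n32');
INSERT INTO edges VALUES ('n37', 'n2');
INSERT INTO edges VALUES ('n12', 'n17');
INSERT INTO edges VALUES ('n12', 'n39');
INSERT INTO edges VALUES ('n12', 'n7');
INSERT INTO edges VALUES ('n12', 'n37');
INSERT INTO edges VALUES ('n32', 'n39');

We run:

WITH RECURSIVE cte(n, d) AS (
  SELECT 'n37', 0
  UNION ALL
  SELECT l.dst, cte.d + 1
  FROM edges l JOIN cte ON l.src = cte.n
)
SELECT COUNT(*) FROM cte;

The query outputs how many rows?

Base: (n37, d=0).
Iteration 1: edges from {n37} -> (n2, d=1), (n20, d=1).
Iteration 2: no outgoing edges from {n2,n20}; recursion stops.
Total rows emitted: 3.

3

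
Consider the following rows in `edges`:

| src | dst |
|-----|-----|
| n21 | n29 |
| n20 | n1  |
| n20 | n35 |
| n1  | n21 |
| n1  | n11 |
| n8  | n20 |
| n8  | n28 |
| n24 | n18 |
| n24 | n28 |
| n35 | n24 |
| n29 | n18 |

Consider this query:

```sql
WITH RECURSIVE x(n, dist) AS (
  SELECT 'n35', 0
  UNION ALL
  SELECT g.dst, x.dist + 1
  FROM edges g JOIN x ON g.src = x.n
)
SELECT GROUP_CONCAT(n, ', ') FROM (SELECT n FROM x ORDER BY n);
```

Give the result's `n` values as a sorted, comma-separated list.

Base: (n35, dist=0).
Iteration 1: edges from {n35} -> (n24, dist=1).
Iteration 2: edges from {n24} -> (n18, dist=2), (n28, dist=2).
Iteration 3: no outgoing edges from {n18,n28}; recursion stops.

n18, n24, n28, n35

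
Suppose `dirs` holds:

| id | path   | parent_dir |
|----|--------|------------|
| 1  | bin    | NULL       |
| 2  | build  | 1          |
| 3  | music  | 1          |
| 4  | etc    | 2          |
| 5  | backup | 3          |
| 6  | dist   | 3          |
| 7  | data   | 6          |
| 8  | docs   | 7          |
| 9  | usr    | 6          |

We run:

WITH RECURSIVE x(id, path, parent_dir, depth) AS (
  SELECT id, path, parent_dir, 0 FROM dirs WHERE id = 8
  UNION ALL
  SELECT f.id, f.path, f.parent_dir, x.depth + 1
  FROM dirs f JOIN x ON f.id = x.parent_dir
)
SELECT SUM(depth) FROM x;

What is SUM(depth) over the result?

Base: id=8 (docs), parent_dir=7, depth 0.
Iteration 1: join on id=7 -> data (id 7, parent_dir=6, depth 1).
Iteration 2: join on id=6 -> dist (id 6, parent_dir=3, depth 2).
Iteration 3: join on id=3 -> music (id 3, parent_dir=1, depth 3).
Iteration 4: join on id=1 -> bin (id 1, parent_dir=NULL, depth 4).
Iteration 5: parent_dir is NULL; no match; recursion stops.
SUM(depth) = 0 + 1 + 2 + 3 + 4 = 10.

10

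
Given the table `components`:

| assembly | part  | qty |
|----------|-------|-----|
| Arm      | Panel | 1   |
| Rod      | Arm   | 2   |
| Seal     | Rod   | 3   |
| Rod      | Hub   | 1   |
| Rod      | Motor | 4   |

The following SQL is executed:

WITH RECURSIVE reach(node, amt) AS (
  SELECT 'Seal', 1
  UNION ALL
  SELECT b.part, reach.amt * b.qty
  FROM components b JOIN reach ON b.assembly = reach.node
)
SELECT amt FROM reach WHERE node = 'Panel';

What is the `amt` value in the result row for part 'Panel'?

Base: (Seal, amt=1).
Iteration 1: components of {Seal} -> Rod = 1*3 = 3.
Iteration 2: components of {Rod} -> Arm = 3*2 = 6, Hub = 3*1 = 3, Motor = 3*4 = 12.
Iteration 3: components of {Arm,Hub,Motor} -> Panel = 6*1 = 6.
Iteration 4: no further components; recursion stops.

6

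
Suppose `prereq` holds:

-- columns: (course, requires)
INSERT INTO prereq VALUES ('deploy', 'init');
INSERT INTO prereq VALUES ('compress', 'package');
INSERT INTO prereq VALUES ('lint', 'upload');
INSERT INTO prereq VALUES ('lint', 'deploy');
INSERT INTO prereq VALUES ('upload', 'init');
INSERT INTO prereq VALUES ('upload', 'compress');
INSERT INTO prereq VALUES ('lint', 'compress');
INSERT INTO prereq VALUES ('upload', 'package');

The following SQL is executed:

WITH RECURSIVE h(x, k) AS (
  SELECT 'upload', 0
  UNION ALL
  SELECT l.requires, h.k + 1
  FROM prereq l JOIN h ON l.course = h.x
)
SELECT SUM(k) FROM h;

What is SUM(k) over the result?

Base: (upload, k=0).
Iteration 1: edges from {upload} -> (compress, k=1), (init, k=1), (package, k=1).
Iteration 2: edges from {compress,init,package} -> (package, k=2).
Iteration 3: no outgoing edges from {package}; recursion stops.
SUM(k) = 0 + 1 + 1 + 1 + 2 = 5.

5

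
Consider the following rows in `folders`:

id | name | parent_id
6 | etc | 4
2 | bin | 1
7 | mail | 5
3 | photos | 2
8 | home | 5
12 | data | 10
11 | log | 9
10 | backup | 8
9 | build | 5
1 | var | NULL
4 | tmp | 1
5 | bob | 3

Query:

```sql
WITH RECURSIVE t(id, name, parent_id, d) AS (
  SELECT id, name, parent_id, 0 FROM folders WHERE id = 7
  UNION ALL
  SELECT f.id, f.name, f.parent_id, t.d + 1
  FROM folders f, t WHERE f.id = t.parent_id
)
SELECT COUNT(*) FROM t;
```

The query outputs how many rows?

5

Base: id=7 (mail), parent_id=5, d 0.
Iteration 1: join on id=5 -> bob (id 5, parent_id=3, d 1).
Iteration 2: join on id=3 -> photos (id 3, parent_id=2, d 2).
Iteration 3: join on id=2 -> bin (id 2, parent_id=1, d 3).
Iteration 4: join on id=1 -> var (id 1, parent_id=NULL, d 4).
Iteration 5: parent_id is NULL; no match; recursion stops.
Total rows emitted: 5.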